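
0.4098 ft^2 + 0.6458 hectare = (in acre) 1.596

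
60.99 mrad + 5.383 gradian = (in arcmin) 500.4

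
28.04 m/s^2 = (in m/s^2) 28.04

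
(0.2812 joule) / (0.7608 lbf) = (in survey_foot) 0.2726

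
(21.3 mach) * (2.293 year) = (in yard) 5.735e+11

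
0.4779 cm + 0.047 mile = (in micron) 7.564e+07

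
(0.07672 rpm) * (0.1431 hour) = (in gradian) 263.5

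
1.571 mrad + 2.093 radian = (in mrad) 2095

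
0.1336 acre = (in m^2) 540.7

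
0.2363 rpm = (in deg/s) 1.418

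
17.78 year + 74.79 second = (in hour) 1.558e+05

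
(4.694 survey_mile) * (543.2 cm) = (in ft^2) 4.417e+05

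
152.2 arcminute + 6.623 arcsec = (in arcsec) 9139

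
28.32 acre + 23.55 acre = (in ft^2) 2.259e+06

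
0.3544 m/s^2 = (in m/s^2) 0.3544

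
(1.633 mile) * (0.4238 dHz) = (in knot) 216.5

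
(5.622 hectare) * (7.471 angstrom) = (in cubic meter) 4.2e-05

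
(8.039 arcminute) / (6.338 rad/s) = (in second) 0.000369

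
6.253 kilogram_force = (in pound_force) 13.79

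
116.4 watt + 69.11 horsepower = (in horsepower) 69.27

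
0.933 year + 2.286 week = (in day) 356.5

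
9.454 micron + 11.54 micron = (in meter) 2.099e-05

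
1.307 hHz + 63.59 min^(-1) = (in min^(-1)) 7906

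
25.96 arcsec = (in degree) 0.007211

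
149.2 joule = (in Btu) 0.1414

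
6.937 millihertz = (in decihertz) 0.06937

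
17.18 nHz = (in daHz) 1.718e-09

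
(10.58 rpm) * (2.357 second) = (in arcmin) 8977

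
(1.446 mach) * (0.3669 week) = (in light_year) 1.155e-08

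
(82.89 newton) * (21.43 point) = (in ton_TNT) 1.498e-10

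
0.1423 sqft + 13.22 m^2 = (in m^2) 13.23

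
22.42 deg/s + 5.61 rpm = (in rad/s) 0.9788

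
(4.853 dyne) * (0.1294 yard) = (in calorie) 1.372e-06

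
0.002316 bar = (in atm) 0.002286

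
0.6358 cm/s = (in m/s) 0.006358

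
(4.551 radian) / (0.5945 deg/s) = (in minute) 7.31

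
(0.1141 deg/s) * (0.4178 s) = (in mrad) 0.832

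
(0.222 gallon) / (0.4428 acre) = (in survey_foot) 1.539e-06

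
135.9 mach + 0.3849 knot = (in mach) 135.9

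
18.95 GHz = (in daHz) 1.895e+09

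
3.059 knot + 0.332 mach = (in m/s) 114.6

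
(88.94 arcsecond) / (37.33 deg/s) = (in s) 0.0006618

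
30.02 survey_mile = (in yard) 5.284e+04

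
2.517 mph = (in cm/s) 112.5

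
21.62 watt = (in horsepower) 0.02899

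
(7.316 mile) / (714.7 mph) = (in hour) 0.01024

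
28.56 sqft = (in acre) 0.0006556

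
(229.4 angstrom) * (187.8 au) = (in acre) 159.3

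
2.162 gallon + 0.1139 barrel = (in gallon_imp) 5.784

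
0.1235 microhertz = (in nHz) 123.5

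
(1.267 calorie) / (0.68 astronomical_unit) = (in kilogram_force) 5.314e-12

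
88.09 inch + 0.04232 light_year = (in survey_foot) 1.314e+15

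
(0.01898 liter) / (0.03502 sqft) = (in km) 5.834e-06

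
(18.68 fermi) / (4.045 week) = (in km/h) 2.749e-20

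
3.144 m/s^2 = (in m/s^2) 3.144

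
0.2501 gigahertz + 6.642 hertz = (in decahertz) 2.501e+07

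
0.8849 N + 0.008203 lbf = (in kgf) 0.09396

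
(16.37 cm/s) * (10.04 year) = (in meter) 5.183e+07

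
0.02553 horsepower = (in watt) 19.04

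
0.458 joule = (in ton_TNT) 1.095e-10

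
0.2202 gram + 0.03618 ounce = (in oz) 0.04395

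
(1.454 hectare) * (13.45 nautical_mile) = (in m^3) 3.622e+08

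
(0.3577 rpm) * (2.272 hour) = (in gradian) 1.95e+04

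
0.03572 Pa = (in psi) 5.181e-06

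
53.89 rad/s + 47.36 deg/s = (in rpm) 522.5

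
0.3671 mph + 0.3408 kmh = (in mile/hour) 0.5789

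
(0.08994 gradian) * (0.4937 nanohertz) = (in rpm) 6.661e-12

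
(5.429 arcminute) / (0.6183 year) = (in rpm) 7.734e-10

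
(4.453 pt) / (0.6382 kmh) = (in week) 1.465e-08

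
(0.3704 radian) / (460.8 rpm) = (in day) 8.884e-08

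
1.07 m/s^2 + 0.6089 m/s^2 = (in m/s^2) 1.679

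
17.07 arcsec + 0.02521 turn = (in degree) 9.08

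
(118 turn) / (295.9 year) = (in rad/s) 7.945e-08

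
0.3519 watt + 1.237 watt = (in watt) 1.589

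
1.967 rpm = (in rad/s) 0.206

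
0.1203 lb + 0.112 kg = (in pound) 0.3672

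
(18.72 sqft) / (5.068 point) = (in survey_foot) 3191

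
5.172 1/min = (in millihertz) 86.2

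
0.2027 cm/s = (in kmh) 0.007297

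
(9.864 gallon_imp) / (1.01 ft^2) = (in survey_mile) 0.000297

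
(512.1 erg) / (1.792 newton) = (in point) 0.08101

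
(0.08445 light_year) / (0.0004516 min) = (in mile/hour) 6.596e+16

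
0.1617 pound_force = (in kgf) 0.07335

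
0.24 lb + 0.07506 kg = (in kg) 0.1839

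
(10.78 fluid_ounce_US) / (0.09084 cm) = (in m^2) 0.3509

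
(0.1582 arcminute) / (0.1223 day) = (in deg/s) 2.495e-07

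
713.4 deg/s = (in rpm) 118.9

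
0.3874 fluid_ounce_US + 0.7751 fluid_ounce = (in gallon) 0.009082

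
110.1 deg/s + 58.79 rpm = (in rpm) 77.14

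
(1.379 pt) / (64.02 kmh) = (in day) 3.166e-10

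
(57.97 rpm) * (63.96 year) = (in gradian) 7.795e+11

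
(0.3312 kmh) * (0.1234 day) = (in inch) 3.862e+04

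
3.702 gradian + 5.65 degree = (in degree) 8.982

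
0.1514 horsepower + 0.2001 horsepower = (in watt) 262.1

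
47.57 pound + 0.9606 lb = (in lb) 48.53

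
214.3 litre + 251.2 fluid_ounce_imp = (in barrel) 1.393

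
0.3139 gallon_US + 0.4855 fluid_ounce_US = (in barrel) 0.007564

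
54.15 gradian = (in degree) 48.73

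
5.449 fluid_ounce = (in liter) 0.1611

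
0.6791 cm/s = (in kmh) 0.02445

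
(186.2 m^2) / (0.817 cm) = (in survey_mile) 14.16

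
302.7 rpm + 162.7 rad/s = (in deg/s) 1.114e+04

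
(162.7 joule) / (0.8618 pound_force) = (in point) 1.203e+05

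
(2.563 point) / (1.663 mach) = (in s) 1.597e-06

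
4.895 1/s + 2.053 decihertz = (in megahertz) 5.1e-06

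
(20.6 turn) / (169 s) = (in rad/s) 0.7659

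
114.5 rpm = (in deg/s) 687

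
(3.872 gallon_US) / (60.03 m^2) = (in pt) 0.6921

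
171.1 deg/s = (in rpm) 28.52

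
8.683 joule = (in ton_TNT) 2.075e-09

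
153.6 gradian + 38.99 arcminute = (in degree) 138.9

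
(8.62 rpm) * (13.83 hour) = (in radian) 4.494e+04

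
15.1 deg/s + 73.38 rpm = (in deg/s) 455.4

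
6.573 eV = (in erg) 1.053e-11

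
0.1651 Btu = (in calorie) 41.63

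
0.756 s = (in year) 2.397e-08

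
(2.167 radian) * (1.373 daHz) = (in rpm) 284.1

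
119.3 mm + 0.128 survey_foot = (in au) 1.058e-12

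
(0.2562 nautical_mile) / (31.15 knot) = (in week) 4.896e-05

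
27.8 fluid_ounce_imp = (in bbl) 0.004968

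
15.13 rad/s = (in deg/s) 866.9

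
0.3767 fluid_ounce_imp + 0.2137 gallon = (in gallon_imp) 0.1803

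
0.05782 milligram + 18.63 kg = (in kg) 18.63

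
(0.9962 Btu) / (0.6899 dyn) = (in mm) 1.523e+11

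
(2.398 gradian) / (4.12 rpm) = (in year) 2.768e-09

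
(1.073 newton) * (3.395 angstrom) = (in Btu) 3.453e-13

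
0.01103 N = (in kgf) 0.001125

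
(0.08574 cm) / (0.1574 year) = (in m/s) 1.727e-10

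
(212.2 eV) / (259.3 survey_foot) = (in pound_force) 9.671e-20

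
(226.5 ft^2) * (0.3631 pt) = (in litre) 2.695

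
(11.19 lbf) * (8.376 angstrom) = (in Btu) 3.952e-11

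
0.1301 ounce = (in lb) 0.008131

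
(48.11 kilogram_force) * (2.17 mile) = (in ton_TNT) 0.0003938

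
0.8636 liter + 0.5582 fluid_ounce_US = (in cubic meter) 0.0008801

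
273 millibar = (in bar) 0.273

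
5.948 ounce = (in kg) 0.1686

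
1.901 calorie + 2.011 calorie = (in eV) 1.022e+20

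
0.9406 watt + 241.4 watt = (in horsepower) 0.325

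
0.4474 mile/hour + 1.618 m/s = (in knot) 3.534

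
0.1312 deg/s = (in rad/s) 0.00229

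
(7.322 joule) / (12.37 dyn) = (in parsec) 1.918e-12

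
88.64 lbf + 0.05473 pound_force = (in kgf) 40.23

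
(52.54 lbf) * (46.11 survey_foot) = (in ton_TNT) 7.85e-07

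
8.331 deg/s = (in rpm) 1.388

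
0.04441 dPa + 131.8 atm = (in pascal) 1.335e+07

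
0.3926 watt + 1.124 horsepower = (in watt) 838.6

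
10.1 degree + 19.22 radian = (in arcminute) 6.668e+04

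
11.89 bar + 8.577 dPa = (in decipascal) 1.189e+07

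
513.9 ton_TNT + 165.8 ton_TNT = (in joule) 2.844e+12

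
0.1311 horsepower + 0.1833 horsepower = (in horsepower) 0.3144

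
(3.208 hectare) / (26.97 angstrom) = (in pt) 3.372e+16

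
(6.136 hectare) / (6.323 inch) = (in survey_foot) 1.253e+06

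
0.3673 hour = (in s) 1322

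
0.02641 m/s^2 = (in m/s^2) 0.02641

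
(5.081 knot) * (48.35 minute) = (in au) 5.069e-08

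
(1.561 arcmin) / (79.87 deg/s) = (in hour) 9.048e-08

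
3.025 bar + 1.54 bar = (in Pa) 4.565e+05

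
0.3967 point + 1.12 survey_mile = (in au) 1.205e-08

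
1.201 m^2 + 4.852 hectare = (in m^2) 4.852e+04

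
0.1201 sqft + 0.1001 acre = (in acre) 0.1001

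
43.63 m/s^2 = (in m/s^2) 43.63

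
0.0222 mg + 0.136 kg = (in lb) 0.2998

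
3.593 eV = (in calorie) 1.376e-19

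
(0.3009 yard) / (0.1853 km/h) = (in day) 6.187e-05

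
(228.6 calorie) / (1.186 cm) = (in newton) 8.065e+04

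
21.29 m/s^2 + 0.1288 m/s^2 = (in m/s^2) 21.42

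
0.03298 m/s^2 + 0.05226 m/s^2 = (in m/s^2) 0.08524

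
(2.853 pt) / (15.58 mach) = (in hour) 5.27e-11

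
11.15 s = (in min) 0.1858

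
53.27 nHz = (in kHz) 5.327e-11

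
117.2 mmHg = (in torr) 117.2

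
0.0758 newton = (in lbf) 0.01704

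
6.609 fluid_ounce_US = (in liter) 0.1955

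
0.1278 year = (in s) 4.03e+06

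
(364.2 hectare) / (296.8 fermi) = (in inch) 4.831e+20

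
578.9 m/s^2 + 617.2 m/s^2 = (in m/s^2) 1196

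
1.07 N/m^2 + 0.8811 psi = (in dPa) 6.076e+04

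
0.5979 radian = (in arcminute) 2055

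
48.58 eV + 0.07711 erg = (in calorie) 1.843e-09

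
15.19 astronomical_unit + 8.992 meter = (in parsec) 7.364e-05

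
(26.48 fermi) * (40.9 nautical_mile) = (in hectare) 2.006e-13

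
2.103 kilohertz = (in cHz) 2.103e+05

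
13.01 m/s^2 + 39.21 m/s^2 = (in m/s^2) 52.22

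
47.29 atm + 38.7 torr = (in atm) 47.34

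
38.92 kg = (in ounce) 1373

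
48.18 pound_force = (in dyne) 2.143e+07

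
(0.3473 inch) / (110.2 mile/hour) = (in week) 2.961e-10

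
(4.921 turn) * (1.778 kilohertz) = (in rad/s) 5.497e+04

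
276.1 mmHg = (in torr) 276.1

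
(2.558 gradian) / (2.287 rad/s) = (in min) 0.0002928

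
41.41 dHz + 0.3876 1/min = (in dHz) 41.47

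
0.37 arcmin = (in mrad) 0.1076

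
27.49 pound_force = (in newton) 122.3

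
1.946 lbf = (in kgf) 0.8827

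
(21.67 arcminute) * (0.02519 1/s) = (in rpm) 0.001516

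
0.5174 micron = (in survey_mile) 3.215e-10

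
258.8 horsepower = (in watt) 1.93e+05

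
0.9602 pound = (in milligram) 4.355e+05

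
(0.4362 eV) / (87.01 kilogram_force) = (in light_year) 8.657e-39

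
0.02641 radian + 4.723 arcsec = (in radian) 0.02643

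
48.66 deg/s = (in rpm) 8.11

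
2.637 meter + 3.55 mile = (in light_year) 6.042e-13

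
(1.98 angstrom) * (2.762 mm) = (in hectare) 5.469e-17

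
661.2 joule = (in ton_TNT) 1.58e-07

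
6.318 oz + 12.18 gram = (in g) 191.3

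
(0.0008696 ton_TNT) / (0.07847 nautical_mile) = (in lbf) 5628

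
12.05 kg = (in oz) 425.1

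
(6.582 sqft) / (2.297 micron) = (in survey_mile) 165.4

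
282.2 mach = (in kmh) 3.459e+05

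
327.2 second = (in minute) 5.453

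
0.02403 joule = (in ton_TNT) 5.743e-12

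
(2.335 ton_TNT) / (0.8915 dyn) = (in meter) 1.096e+15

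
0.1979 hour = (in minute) 11.87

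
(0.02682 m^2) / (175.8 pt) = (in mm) 432.5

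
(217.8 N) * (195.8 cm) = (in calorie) 101.9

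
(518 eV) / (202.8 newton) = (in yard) 4.475e-19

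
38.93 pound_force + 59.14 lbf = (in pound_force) 98.07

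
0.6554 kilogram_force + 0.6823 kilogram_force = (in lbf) 2.949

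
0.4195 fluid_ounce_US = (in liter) 0.01241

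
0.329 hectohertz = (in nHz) 3.29e+10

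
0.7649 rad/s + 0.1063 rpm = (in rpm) 7.411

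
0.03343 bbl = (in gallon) 1.404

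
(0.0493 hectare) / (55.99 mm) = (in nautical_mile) 4.754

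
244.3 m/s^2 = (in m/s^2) 244.3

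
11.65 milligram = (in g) 0.01165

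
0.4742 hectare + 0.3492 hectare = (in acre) 2.035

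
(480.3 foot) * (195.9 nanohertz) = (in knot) 5.575e-05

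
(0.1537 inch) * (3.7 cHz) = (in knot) 0.0002808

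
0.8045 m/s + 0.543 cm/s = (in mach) 0.002379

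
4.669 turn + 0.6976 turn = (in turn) 5.367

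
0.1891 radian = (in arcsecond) 3.9e+04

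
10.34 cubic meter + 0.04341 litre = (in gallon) 2732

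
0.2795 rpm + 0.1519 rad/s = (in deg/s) 10.38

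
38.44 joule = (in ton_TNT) 9.187e-09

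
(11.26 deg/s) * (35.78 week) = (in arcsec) 8.772e+11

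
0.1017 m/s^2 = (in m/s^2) 0.1017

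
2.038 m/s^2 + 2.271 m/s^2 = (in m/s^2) 4.309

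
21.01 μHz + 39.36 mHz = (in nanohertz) 3.938e+07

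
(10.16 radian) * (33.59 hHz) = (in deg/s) 1.955e+06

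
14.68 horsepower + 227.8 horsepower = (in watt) 1.808e+05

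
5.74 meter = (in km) 0.00574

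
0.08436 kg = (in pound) 0.186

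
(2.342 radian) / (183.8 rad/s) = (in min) 0.0002124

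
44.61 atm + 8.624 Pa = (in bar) 45.2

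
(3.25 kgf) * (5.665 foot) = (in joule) 55.03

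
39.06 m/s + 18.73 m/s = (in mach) 0.1697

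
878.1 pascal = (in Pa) 878.1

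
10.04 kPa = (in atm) 0.09909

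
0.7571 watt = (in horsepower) 0.001015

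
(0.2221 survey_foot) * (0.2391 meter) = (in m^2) 0.01619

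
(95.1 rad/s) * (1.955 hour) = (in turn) 1.065e+05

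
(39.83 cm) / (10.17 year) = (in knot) 2.414e-09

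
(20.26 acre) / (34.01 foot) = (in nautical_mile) 4.271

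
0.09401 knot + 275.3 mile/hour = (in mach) 0.3616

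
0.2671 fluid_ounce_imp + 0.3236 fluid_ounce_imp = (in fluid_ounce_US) 0.5675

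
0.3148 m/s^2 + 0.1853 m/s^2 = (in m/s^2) 0.5001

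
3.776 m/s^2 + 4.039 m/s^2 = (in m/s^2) 7.815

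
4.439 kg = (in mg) 4.439e+06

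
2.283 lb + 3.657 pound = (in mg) 2.694e+06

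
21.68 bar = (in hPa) 2.168e+04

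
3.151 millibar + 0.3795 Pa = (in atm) 0.003114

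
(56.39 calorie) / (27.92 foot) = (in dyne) 2.772e+06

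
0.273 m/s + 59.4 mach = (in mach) 59.4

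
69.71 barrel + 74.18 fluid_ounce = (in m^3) 11.09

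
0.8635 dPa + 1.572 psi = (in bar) 0.1084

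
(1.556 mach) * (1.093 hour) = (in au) 1.394e-05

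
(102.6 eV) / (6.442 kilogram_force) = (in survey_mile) 1.617e-22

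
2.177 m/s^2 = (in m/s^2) 2.177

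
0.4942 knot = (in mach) 0.0007467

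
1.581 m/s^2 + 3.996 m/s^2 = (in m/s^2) 5.577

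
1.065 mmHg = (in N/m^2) 142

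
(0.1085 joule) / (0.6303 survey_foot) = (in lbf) 0.127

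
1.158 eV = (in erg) 1.855e-12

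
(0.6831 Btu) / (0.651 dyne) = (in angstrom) 1.107e+18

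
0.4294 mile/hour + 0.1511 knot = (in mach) 0.000792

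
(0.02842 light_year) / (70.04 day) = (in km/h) 1.6e+08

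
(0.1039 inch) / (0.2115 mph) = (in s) 0.02791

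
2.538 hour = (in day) 0.1057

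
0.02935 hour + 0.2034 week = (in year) 0.003904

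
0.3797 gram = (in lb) 0.0008371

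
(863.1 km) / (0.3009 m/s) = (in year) 0.09096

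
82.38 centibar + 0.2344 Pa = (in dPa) 8.238e+05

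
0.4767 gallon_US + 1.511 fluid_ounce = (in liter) 1.849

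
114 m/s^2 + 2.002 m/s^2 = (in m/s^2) 116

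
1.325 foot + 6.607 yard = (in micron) 6.445e+06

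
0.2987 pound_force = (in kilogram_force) 0.1355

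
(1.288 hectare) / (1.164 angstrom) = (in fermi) 1.107e+29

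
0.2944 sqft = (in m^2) 0.02735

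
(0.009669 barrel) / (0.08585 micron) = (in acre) 4.425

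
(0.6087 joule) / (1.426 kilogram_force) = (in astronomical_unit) 2.91e-13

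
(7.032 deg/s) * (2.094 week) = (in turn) 2.474e+04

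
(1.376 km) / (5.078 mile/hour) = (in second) 606.1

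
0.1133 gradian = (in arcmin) 6.118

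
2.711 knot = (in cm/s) 139.5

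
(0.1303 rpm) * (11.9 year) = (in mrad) 5.121e+09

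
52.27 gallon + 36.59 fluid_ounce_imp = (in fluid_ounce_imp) 7000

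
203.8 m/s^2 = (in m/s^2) 203.8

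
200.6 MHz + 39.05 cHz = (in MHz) 200.6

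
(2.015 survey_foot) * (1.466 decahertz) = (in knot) 17.5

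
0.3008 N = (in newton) 0.3008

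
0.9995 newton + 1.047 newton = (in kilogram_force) 0.2087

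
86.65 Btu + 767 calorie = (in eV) 5.906e+23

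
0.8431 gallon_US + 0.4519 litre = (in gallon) 0.9625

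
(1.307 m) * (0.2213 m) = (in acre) 7.147e-05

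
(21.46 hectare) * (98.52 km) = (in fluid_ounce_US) 7.149e+14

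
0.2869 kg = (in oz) 10.12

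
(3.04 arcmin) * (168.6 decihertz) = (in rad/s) 0.01491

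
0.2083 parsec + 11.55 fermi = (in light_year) 0.6794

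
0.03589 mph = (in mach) 4.712e-05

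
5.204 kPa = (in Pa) 5204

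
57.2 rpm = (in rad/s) 5.99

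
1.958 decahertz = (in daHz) 1.958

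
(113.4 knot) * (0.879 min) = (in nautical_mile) 1.661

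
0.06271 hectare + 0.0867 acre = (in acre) 0.2417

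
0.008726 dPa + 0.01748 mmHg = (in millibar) 0.02331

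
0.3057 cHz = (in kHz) 3.057e-06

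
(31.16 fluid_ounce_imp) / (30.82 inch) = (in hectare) 1.131e-07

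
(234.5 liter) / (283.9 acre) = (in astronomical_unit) 1.364e-18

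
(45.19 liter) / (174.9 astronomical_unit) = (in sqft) 1.859e-14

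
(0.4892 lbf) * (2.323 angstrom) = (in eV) 3.155e+09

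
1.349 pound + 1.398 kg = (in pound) 4.431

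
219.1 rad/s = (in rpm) 2092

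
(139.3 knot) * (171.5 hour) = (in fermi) 4.424e+22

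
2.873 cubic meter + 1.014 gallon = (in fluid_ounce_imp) 1.013e+05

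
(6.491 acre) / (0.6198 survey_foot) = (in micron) 1.39e+11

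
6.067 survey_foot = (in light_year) 1.955e-16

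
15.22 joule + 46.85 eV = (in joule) 15.22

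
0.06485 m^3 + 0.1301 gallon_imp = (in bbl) 0.4116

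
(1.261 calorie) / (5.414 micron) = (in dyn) 9.745e+10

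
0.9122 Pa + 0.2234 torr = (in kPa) 0.0307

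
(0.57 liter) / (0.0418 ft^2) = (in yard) 0.1605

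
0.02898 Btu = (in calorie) 7.308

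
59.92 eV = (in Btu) 9.099e-21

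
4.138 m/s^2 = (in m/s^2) 4.138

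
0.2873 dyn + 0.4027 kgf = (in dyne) 3.949e+05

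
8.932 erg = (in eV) 5.575e+12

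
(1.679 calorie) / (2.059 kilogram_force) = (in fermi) 3.479e+14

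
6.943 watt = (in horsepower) 0.009311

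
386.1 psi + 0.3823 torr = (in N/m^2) 2.662e+06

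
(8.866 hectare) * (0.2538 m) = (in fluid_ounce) 7.609e+08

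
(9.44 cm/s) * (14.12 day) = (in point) 3.265e+08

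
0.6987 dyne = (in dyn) 0.6987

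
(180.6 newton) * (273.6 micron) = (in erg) 4.941e+05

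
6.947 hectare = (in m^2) 6.947e+04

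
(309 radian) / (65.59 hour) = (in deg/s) 0.07498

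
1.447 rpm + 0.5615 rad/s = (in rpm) 6.809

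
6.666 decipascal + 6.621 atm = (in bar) 6.709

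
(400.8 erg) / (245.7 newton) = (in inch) 6.422e-06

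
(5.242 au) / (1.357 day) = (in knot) 1.3e+07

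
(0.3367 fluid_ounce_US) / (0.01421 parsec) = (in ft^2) 2.444e-19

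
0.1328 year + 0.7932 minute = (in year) 0.1328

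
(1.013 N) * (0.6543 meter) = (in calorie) 0.1584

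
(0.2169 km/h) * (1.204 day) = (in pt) 1.777e+07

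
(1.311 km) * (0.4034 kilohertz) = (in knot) 1.028e+06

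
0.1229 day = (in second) 1.062e+04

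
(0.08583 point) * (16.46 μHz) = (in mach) 1.464e-12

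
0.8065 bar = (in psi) 11.7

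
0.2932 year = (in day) 107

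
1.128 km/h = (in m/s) 0.3133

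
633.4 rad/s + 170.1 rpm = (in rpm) 6219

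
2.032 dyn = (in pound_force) 4.568e-06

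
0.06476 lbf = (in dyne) 2.881e+04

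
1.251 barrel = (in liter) 198.9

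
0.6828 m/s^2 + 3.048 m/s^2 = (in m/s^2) 3.731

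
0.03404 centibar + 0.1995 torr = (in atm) 0.0005984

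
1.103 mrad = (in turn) 0.0001755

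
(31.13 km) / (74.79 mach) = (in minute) 0.02037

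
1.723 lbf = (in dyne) 7.664e+05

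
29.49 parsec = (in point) 2.579e+21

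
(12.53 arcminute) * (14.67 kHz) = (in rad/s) 53.47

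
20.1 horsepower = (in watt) 1.499e+04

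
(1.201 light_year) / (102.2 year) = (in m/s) 3.525e+06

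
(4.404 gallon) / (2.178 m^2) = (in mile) 4.756e-06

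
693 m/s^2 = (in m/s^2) 693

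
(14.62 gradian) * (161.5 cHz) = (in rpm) 3.542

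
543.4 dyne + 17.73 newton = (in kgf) 1.809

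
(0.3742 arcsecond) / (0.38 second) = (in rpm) 4.559e-05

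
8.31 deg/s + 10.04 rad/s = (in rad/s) 10.19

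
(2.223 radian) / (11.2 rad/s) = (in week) 3.282e-07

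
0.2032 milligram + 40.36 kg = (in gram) 4.036e+04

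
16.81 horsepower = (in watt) 1.254e+04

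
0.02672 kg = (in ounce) 0.9425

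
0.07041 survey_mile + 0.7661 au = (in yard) 1.253e+11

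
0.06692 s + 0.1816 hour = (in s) 653.8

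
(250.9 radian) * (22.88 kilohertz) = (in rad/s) 5.741e+06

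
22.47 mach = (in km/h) 2.754e+04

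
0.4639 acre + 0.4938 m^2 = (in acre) 0.464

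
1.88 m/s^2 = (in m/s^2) 1.88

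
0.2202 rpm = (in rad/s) 0.02306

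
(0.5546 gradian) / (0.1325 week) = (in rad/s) 1.087e-07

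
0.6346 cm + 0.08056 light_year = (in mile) 4.736e+11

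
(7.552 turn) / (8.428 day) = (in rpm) 0.0006223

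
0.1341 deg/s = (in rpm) 0.02235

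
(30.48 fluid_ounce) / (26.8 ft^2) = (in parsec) 1.173e-20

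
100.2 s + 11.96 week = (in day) 83.72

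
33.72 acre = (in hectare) 13.65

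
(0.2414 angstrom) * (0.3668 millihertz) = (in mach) 2.6e-17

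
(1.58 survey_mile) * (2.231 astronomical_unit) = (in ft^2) 9.135e+15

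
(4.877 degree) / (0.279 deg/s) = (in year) 5.543e-07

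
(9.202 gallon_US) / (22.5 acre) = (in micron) 0.3826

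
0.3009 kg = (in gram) 300.9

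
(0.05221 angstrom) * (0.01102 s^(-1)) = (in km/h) 2.071e-13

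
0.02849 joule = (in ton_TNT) 6.809e-12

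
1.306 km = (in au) 8.73e-09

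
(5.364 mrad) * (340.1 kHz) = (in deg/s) 1.045e+05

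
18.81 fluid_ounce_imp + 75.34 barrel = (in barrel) 75.34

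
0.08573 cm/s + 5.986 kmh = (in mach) 0.004886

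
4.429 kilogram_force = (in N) 43.43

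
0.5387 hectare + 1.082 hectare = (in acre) 4.005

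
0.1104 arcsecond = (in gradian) 3.407e-05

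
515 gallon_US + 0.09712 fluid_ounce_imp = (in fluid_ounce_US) 6.592e+04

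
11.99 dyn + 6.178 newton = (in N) 6.178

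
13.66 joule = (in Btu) 0.01295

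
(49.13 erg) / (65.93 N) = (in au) 4.981e-19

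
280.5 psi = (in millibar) 1.934e+04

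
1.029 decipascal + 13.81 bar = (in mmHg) 1.036e+04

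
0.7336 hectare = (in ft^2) 7.896e+04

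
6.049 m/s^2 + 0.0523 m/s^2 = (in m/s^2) 6.101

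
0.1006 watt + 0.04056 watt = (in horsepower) 0.0001893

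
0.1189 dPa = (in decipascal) 0.1189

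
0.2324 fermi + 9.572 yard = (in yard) 9.572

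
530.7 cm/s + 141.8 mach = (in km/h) 1.738e+05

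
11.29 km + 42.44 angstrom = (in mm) 1.129e+07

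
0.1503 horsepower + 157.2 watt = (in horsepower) 0.3611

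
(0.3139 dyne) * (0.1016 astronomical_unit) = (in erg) 4.771e+11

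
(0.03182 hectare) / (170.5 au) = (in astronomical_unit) 8.339e-23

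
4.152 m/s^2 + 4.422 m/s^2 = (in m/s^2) 8.574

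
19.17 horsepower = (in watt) 1.43e+04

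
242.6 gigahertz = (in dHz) 2.426e+12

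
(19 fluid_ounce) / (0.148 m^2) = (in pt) 10.76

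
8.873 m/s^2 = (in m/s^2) 8.873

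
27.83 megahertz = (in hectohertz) 2.783e+05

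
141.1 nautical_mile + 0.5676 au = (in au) 0.5676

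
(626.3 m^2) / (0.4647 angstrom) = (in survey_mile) 8.375e+09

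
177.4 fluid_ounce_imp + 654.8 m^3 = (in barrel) 4119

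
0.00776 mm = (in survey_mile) 4.822e-09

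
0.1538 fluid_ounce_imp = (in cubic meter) 4.37e-06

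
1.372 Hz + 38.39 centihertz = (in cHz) 175.6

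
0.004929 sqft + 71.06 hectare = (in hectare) 71.06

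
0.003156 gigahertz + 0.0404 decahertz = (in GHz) 0.003156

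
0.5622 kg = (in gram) 562.2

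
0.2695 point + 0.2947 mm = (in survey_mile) 2.422e-07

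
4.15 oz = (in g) 117.7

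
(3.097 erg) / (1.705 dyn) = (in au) 1.214e-13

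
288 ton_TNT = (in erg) 1.205e+19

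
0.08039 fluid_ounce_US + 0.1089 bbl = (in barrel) 0.1089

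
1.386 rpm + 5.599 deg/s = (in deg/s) 13.91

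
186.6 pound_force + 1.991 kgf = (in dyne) 8.496e+07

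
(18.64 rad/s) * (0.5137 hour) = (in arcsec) 7.11e+09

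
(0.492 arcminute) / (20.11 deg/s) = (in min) 6.796e-06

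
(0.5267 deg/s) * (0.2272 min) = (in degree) 7.18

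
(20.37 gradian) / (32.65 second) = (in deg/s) 0.5615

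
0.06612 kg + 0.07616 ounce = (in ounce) 2.408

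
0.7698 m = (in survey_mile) 0.0004783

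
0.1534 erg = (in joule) 1.534e-08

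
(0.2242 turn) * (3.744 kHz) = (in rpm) 5.036e+04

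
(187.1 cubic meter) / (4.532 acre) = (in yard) 0.01116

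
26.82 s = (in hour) 0.00745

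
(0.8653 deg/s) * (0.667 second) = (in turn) 0.001603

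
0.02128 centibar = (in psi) 0.003086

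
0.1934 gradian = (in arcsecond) 626.6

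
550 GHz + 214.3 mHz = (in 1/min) 3.3e+13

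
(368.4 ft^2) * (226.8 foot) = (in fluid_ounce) 8e+07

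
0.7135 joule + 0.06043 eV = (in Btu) 0.0006763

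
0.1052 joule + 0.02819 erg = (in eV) 6.566e+17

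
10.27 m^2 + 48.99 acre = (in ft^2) 2.134e+06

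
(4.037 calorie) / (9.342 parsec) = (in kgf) 5.975e-18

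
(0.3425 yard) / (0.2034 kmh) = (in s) 5.543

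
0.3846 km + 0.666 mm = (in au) 2.571e-09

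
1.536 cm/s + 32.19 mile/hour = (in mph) 32.22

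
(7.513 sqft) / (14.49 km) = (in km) 4.817e-08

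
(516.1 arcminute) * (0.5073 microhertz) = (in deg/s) 4.364e-06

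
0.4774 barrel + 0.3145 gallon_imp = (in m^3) 0.07733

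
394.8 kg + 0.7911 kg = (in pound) 872.1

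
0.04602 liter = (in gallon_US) 0.01216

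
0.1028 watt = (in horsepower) 0.0001379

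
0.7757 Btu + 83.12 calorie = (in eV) 7.279e+21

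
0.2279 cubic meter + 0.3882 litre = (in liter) 228.3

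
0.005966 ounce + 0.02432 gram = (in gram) 0.1935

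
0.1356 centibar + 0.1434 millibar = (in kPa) 0.1499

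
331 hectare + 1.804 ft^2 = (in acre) 817.9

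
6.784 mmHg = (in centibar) 0.9045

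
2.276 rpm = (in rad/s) 0.2383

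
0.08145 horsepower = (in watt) 60.74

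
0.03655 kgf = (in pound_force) 0.08058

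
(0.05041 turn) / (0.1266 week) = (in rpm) 3.95e-05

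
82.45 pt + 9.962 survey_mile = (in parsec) 5.196e-13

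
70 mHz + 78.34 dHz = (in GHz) 7.904e-09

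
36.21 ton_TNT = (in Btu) 1.436e+08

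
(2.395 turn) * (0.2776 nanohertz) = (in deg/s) 2.393e-07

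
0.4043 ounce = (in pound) 0.02527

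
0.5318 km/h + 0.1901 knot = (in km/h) 0.8839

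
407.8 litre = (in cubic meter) 0.4078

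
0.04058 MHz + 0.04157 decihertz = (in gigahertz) 4.058e-05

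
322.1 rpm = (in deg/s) 1933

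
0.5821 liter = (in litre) 0.5821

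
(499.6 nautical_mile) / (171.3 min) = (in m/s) 90.02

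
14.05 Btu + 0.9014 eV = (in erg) 1.482e+11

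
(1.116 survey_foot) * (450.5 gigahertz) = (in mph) 3.428e+11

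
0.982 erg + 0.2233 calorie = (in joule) 0.9343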